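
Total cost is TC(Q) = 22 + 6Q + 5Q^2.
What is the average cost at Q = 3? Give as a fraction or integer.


TC(3) = 22 + 6*3 + 5*3^2
TC(3) = 22 + 18 + 45 = 85
AC = TC/Q = 85/3 = 85/3

85/3


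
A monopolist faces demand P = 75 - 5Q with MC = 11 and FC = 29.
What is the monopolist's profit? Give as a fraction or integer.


MR = MC: 75 - 10Q = 11
Q* = 32/5
P* = 75 - 5*32/5 = 43
Profit = (P* - MC)*Q* - FC
= (43 - 11)*32/5 - 29
= 32*32/5 - 29
= 1024/5 - 29 = 879/5

879/5


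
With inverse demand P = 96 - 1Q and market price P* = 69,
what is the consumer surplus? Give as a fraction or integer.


Maximum willingness to pay (at Q=0): P_max = 96
Quantity demanded at P* = 69:
Q* = (96 - 69)/1 = 27
CS = (1/2) * Q* * (P_max - P*)
CS = (1/2) * 27 * (96 - 69)
CS = (1/2) * 27 * 27 = 729/2

729/2


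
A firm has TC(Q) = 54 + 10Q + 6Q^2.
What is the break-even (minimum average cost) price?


AC(Q) = 54/Q + 10 + 6Q
To minimize: dAC/dQ = -54/Q^2 + 6 = 0
Q^2 = 54/6 = 9
Q* = 3
Min AC = 54/3 + 10 + 6*3
Min AC = 18 + 10 + 18 = 46

46


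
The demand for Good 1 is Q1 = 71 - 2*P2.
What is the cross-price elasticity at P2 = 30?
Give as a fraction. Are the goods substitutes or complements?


dQ1/dP2 = -2
At P2 = 30: Q1 = 71 - 2*30 = 11
Exy = (dQ1/dP2)(P2/Q1) = -2 * 30 / 11 = -60/11
Since Exy < 0, the goods are complements.

-60/11 (complements)


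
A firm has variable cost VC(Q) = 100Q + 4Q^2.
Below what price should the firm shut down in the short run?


AVC(Q) = VC(Q)/Q = 100 + 4Q
AVC is increasing in Q, so minimum AVC is at Q -> 0+.
Min AVC = 100
The firm should shut down if P < 100.

100


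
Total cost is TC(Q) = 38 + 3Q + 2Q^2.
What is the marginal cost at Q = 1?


MC = dTC/dQ = 3 + 2*2*Q
At Q = 1:
MC = 3 + 4*1
MC = 3 + 4 = 7

7


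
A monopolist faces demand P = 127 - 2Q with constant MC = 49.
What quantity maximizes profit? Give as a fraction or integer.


TR = P*Q = (127 - 2Q)Q = 127Q - 2Q^2
MR = dTR/dQ = 127 - 4Q
Set MR = MC:
127 - 4Q = 49
78 = 4Q
Q* = 78/4 = 39/2

39/2


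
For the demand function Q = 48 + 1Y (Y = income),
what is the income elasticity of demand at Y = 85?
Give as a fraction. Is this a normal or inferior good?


dQ/dY = 1
At Y = 85: Q = 48 + 1*85 = 133
Ey = (dQ/dY)(Y/Q) = 1 * 85 / 133 = 85/133
Since Ey > 0, this is a normal good.

85/133 (normal good)


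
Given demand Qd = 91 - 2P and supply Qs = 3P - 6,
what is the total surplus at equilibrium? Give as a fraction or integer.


Find equilibrium: 91 - 2P = 3P - 6
91 + 6 = 5P
P* = 97/5 = 97/5
Q* = 3*97/5 - 6 = 261/5
Inverse demand: P = 91/2 - Q/2, so P_max = 91/2
Inverse supply: P = 2 + Q/3, so P_min = 2
CS = (1/2) * 261/5 * (91/2 - 97/5) = 68121/100
PS = (1/2) * 261/5 * (97/5 - 2) = 22707/50
TS = CS + PS = 68121/100 + 22707/50 = 22707/20

22707/20


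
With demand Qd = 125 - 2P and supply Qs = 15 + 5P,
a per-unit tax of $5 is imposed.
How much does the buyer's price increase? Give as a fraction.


With a per-unit tax, the buyer's price increase depends on relative slopes.
Supply slope: d = 5, Demand slope: b = 2
Buyer's price increase = d * tax / (b + d)
= 5 * 5 / (2 + 5)
= 25 / 7 = 25/7

25/7


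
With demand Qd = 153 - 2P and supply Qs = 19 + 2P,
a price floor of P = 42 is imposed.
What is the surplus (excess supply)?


At P = 42:
Qd = 153 - 2*42 = 69
Qs = 19 + 2*42 = 103
Surplus = Qs - Qd = 103 - 69 = 34

34


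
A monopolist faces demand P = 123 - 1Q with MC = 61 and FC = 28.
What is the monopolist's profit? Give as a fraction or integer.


MR = MC: 123 - 2Q = 61
Q* = 31
P* = 123 - 1*31 = 92
Profit = (P* - MC)*Q* - FC
= (92 - 61)*31 - 28
= 31*31 - 28
= 961 - 28 = 933

933


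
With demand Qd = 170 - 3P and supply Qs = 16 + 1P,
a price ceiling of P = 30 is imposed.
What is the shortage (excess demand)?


At P = 30:
Qd = 170 - 3*30 = 80
Qs = 16 + 1*30 = 46
Shortage = Qd - Qs = 80 - 46 = 34

34


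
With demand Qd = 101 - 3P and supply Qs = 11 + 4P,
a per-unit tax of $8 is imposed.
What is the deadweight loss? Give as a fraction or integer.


Pre-tax equilibrium quantity: Q* = 437/7
Post-tax equilibrium quantity: Q_tax = 341/7
Reduction in quantity: Q* - Q_tax = 96/7
DWL = (1/2) * tax * (Q* - Q_tax)
DWL = (1/2) * 8 * 96/7 = 384/7

384/7


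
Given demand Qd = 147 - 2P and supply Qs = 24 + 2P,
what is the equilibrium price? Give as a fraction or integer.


At equilibrium, Qd = Qs.
147 - 2P = 24 + 2P
147 - 24 = 2P + 2P
123 = 4P
P* = 123/4 = 123/4

123/4


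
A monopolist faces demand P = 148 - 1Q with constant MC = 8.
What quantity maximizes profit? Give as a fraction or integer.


TR = P*Q = (148 - 1Q)Q = 148Q - 1Q^2
MR = dTR/dQ = 148 - 2Q
Set MR = MC:
148 - 2Q = 8
140 = 2Q
Q* = 140/2 = 70

70


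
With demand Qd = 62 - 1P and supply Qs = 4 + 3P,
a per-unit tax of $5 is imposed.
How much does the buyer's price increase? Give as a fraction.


With a per-unit tax, the buyer's price increase depends on relative slopes.
Supply slope: d = 3, Demand slope: b = 1
Buyer's price increase = d * tax / (b + d)
= 3 * 5 / (1 + 3)
= 15 / 4 = 15/4

15/4


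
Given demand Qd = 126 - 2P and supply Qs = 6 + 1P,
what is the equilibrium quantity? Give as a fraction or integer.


First find equilibrium price:
126 - 2P = 6 + 1P
P* = 120/3 = 40
Then substitute into demand:
Q* = 126 - 2 * 40 = 46

46


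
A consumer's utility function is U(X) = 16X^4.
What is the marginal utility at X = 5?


MU = dU/dX = 16*4*X^(4-1)
MU = 64*X^3
At X = 5:
MU = 64 * 5^3
MU = 64 * 125 = 8000

8000


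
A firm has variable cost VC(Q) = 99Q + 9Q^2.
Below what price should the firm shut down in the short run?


AVC(Q) = VC(Q)/Q = 99 + 9Q
AVC is increasing in Q, so minimum AVC is at Q -> 0+.
Min AVC = 99
The firm should shut down if P < 99.

99


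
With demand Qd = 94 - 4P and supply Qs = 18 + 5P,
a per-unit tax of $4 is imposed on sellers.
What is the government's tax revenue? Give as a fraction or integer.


With tax on sellers, new supply: Qs' = 18 + 5(P - 4)
= 5P - 2
New equilibrium quantity:
Q_new = 154/3
Tax revenue = tax * Q_new = 4 * 154/3 = 616/3

616/3


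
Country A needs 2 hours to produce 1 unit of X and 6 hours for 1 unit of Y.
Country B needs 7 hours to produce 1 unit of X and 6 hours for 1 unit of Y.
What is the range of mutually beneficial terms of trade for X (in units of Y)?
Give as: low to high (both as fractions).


Opportunity cost of X for Country A = hours_X / hours_Y = 2/6 = 1/3 units of Y
Opportunity cost of X for Country B = hours_X / hours_Y = 7/6 = 7/6 units of Y
Terms of trade must be between the two opportunity costs.
Range: 1/3 to 7/6

1/3 to 7/6


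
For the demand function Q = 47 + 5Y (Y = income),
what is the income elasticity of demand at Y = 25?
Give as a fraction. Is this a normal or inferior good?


dQ/dY = 5
At Y = 25: Q = 47 + 5*25 = 172
Ey = (dQ/dY)(Y/Q) = 5 * 25 / 172 = 125/172
Since Ey > 0, this is a normal good.

125/172 (normal good)


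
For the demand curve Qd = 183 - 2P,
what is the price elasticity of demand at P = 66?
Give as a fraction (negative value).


dQ/dP = -2
At P = 66: Q = 183 - 2*66 = 51
E = (dQ/dP)(P/Q) = (-2)(66/51) = -44/17

-44/17


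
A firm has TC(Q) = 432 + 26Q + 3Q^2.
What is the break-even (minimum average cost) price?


AC(Q) = 432/Q + 26 + 3Q
To minimize: dAC/dQ = -432/Q^2 + 3 = 0
Q^2 = 432/3 = 144
Q* = 12
Min AC = 432/12 + 26 + 3*12
Min AC = 36 + 26 + 36 = 98

98


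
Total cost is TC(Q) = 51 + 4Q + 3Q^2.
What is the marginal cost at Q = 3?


MC = dTC/dQ = 4 + 2*3*Q
At Q = 3:
MC = 4 + 6*3
MC = 4 + 18 = 22

22


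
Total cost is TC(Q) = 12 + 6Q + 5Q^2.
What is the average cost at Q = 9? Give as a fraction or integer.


TC(9) = 12 + 6*9 + 5*9^2
TC(9) = 12 + 54 + 405 = 471
AC = TC/Q = 471/9 = 157/3

157/3


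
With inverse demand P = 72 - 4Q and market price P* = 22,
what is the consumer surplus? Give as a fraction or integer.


Maximum willingness to pay (at Q=0): P_max = 72
Quantity demanded at P* = 22:
Q* = (72 - 22)/4 = 25/2
CS = (1/2) * Q* * (P_max - P*)
CS = (1/2) * 25/2 * (72 - 22)
CS = (1/2) * 25/2 * 50 = 625/2

625/2


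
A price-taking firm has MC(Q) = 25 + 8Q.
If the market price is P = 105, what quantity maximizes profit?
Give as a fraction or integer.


In perfect competition, profit is maximized where P = MC.
105 = 25 + 8Q
80 = 8Q
Q* = 80/8 = 10

10


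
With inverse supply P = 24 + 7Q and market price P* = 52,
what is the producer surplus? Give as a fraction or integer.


Minimum supply price (at Q=0): P_min = 24
Quantity supplied at P* = 52:
Q* = (52 - 24)/7 = 4
PS = (1/2) * Q* * (P* - P_min)
PS = (1/2) * 4 * (52 - 24)
PS = (1/2) * 4 * 28 = 56

56


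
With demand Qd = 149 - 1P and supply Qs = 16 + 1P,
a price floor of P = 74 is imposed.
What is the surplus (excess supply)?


At P = 74:
Qd = 149 - 1*74 = 75
Qs = 16 + 1*74 = 90
Surplus = Qs - Qd = 90 - 75 = 15

15


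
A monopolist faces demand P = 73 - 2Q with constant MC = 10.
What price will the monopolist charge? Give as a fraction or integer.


MR = 73 - 4Q
Set MR = MC: 73 - 4Q = 10
Q* = 63/4
Substitute into demand:
P* = 73 - 2*63/4 = 83/2

83/2


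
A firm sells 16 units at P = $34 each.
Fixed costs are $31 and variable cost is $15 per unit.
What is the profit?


Total Revenue = P * Q = 34 * 16 = $544
Total Cost = FC + VC*Q = 31 + 15*16 = $271
Profit = TR - TC = 544 - 271 = $273

$273


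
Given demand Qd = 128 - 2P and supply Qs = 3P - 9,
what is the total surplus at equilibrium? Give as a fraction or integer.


Find equilibrium: 128 - 2P = 3P - 9
128 + 9 = 5P
P* = 137/5 = 137/5
Q* = 3*137/5 - 9 = 366/5
Inverse demand: P = 64 - Q/2, so P_max = 64
Inverse supply: P = 3 + Q/3, so P_min = 3
CS = (1/2) * 366/5 * (64 - 137/5) = 33489/25
PS = (1/2) * 366/5 * (137/5 - 3) = 22326/25
TS = CS + PS = 33489/25 + 22326/25 = 11163/5

11163/5


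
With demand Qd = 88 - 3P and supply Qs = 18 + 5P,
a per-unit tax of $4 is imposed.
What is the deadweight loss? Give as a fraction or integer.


Pre-tax equilibrium quantity: Q* = 247/4
Post-tax equilibrium quantity: Q_tax = 217/4
Reduction in quantity: Q* - Q_tax = 15/2
DWL = (1/2) * tax * (Q* - Q_tax)
DWL = (1/2) * 4 * 15/2 = 15

15


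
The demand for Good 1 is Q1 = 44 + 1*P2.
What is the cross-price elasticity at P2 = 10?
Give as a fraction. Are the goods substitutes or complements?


dQ1/dP2 = 1
At P2 = 10: Q1 = 44 + 1*10 = 54
Exy = (dQ1/dP2)(P2/Q1) = 1 * 10 / 54 = 5/27
Since Exy > 0, the goods are substitutes.

5/27 (substitutes)


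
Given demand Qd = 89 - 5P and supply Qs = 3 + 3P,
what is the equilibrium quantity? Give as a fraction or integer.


First find equilibrium price:
89 - 5P = 3 + 3P
P* = 86/8 = 43/4
Then substitute into demand:
Q* = 89 - 5 * 43/4 = 141/4

141/4


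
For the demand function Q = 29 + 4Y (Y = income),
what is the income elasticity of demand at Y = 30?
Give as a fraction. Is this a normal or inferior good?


dQ/dY = 4
At Y = 30: Q = 29 + 4*30 = 149
Ey = (dQ/dY)(Y/Q) = 4 * 30 / 149 = 120/149
Since Ey > 0, this is a normal good.

120/149 (normal good)


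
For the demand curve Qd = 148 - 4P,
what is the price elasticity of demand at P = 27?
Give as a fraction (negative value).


dQ/dP = -4
At P = 27: Q = 148 - 4*27 = 40
E = (dQ/dP)(P/Q) = (-4)(27/40) = -27/10

-27/10


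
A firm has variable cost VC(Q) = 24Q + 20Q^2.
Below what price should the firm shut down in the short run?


AVC(Q) = VC(Q)/Q = 24 + 20Q
AVC is increasing in Q, so minimum AVC is at Q -> 0+.
Min AVC = 24
The firm should shut down if P < 24.

24


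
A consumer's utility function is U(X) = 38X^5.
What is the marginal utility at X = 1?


MU = dU/dX = 38*5*X^(5-1)
MU = 190*X^4
At X = 1:
MU = 190 * 1^4
MU = 190 * 1 = 190

190


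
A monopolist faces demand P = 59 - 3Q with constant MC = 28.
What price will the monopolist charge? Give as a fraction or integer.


MR = 59 - 6Q
Set MR = MC: 59 - 6Q = 28
Q* = 31/6
Substitute into demand:
P* = 59 - 3*31/6 = 87/2

87/2


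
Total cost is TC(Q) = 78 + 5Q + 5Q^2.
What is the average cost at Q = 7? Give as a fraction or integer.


TC(7) = 78 + 5*7 + 5*7^2
TC(7) = 78 + 35 + 245 = 358
AC = TC/Q = 358/7 = 358/7

358/7


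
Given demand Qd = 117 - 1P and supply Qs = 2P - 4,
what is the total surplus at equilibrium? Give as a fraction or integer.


Find equilibrium: 117 - 1P = 2P - 4
117 + 4 = 3P
P* = 121/3 = 121/3
Q* = 2*121/3 - 4 = 230/3
Inverse demand: P = 117 - Q/1, so P_max = 117
Inverse supply: P = 2 + Q/2, so P_min = 2
CS = (1/2) * 230/3 * (117 - 121/3) = 26450/9
PS = (1/2) * 230/3 * (121/3 - 2) = 13225/9
TS = CS + PS = 26450/9 + 13225/9 = 13225/3

13225/3


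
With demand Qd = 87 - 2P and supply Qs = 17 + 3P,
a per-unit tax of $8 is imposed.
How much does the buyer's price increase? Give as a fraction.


With a per-unit tax, the buyer's price increase depends on relative slopes.
Supply slope: d = 3, Demand slope: b = 2
Buyer's price increase = d * tax / (b + d)
= 3 * 8 / (2 + 3)
= 24 / 5 = 24/5

24/5


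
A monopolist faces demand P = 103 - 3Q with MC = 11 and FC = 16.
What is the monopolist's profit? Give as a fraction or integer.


MR = MC: 103 - 6Q = 11
Q* = 46/3
P* = 103 - 3*46/3 = 57
Profit = (P* - MC)*Q* - FC
= (57 - 11)*46/3 - 16
= 46*46/3 - 16
= 2116/3 - 16 = 2068/3

2068/3


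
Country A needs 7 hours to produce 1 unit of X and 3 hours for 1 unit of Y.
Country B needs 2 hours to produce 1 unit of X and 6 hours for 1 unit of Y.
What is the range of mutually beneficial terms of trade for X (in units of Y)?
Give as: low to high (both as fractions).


Opportunity cost of X for Country A = hours_X / hours_Y = 7/3 = 7/3 units of Y
Opportunity cost of X for Country B = hours_X / hours_Y = 2/6 = 1/3 units of Y
Terms of trade must be between the two opportunity costs.
Range: 1/3 to 7/3

1/3 to 7/3


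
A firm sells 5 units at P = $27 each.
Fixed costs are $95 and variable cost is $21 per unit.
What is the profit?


Total Revenue = P * Q = 27 * 5 = $135
Total Cost = FC + VC*Q = 95 + 21*5 = $200
Profit = TR - TC = 135 - 200 = $-65

$-65


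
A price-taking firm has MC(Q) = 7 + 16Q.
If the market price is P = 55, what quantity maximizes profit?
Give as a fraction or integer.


In perfect competition, profit is maximized where P = MC.
55 = 7 + 16Q
48 = 16Q
Q* = 48/16 = 3

3


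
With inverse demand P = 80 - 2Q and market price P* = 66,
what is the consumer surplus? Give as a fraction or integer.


Maximum willingness to pay (at Q=0): P_max = 80
Quantity demanded at P* = 66:
Q* = (80 - 66)/2 = 7
CS = (1/2) * Q* * (P_max - P*)
CS = (1/2) * 7 * (80 - 66)
CS = (1/2) * 7 * 14 = 49

49


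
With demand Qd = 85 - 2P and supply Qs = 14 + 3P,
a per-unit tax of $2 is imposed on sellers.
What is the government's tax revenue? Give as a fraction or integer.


With tax on sellers, new supply: Qs' = 14 + 3(P - 2)
= 8 + 3P
New equilibrium quantity:
Q_new = 271/5
Tax revenue = tax * Q_new = 2 * 271/5 = 542/5

542/5


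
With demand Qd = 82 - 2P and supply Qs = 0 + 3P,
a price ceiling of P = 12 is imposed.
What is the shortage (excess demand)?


At P = 12:
Qd = 82 - 2*12 = 58
Qs = 0 + 3*12 = 36
Shortage = Qd - Qs = 58 - 36 = 22

22


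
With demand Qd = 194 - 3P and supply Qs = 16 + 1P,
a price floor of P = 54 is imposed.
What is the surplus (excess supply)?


At P = 54:
Qd = 194 - 3*54 = 32
Qs = 16 + 1*54 = 70
Surplus = Qs - Qd = 70 - 32 = 38

38


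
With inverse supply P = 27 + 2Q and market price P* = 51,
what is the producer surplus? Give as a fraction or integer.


Minimum supply price (at Q=0): P_min = 27
Quantity supplied at P* = 51:
Q* = (51 - 27)/2 = 12
PS = (1/2) * Q* * (P* - P_min)
PS = (1/2) * 12 * (51 - 27)
PS = (1/2) * 12 * 24 = 144

144


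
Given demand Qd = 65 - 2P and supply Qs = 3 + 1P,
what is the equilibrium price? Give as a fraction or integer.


At equilibrium, Qd = Qs.
65 - 2P = 3 + 1P
65 - 3 = 2P + 1P
62 = 3P
P* = 62/3 = 62/3

62/3


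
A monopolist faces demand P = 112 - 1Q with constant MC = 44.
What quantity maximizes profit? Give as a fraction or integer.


TR = P*Q = (112 - 1Q)Q = 112Q - 1Q^2
MR = dTR/dQ = 112 - 2Q
Set MR = MC:
112 - 2Q = 44
68 = 2Q
Q* = 68/2 = 34

34


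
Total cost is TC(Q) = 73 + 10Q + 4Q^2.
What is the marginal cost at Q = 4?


MC = dTC/dQ = 10 + 2*4*Q
At Q = 4:
MC = 10 + 8*4
MC = 10 + 32 = 42

42


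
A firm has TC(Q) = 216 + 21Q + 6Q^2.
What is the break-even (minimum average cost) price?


AC(Q) = 216/Q + 21 + 6Q
To minimize: dAC/dQ = -216/Q^2 + 6 = 0
Q^2 = 216/6 = 36
Q* = 6
Min AC = 216/6 + 21 + 6*6
Min AC = 36 + 21 + 36 = 93

93


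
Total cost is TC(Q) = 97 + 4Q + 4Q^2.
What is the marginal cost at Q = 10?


MC = dTC/dQ = 4 + 2*4*Q
At Q = 10:
MC = 4 + 8*10
MC = 4 + 80 = 84

84


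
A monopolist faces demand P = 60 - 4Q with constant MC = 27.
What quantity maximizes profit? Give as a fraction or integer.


TR = P*Q = (60 - 4Q)Q = 60Q - 4Q^2
MR = dTR/dQ = 60 - 8Q
Set MR = MC:
60 - 8Q = 27
33 = 8Q
Q* = 33/8 = 33/8

33/8


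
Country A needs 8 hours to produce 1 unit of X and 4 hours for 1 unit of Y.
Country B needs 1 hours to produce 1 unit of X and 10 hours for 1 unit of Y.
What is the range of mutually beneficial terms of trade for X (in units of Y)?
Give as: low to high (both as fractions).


Opportunity cost of X for Country A = hours_X / hours_Y = 8/4 = 2 units of Y
Opportunity cost of X for Country B = hours_X / hours_Y = 1/10 = 1/10 units of Y
Terms of trade must be between the two opportunity costs.
Range: 1/10 to 2

1/10 to 2


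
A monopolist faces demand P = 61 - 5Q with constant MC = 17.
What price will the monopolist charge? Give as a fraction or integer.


MR = 61 - 10Q
Set MR = MC: 61 - 10Q = 17
Q* = 22/5
Substitute into demand:
P* = 61 - 5*22/5 = 39

39


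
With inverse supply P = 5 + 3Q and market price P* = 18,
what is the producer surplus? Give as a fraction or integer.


Minimum supply price (at Q=0): P_min = 5
Quantity supplied at P* = 18:
Q* = (18 - 5)/3 = 13/3
PS = (1/2) * Q* * (P* - P_min)
PS = (1/2) * 13/3 * (18 - 5)
PS = (1/2) * 13/3 * 13 = 169/6

169/6


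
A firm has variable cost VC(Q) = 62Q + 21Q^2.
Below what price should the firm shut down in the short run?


AVC(Q) = VC(Q)/Q = 62 + 21Q
AVC is increasing in Q, so minimum AVC is at Q -> 0+.
Min AVC = 62
The firm should shut down if P < 62.

62


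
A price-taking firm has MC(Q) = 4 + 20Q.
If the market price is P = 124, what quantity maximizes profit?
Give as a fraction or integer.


In perfect competition, profit is maximized where P = MC.
124 = 4 + 20Q
120 = 20Q
Q* = 120/20 = 6

6


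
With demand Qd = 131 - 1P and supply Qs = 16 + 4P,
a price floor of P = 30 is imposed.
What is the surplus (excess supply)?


At P = 30:
Qd = 131 - 1*30 = 101
Qs = 16 + 4*30 = 136
Surplus = Qs - Qd = 136 - 101 = 35

35


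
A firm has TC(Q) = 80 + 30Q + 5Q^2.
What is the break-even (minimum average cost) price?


AC(Q) = 80/Q + 30 + 5Q
To minimize: dAC/dQ = -80/Q^2 + 5 = 0
Q^2 = 80/5 = 16
Q* = 4
Min AC = 80/4 + 30 + 5*4
Min AC = 20 + 30 + 20 = 70

70


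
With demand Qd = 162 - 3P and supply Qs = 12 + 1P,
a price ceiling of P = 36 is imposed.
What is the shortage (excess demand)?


At P = 36:
Qd = 162 - 3*36 = 54
Qs = 12 + 1*36 = 48
Shortage = Qd - Qs = 54 - 48 = 6

6


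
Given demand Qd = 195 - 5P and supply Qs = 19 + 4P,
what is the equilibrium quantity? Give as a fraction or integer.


First find equilibrium price:
195 - 5P = 19 + 4P
P* = 176/9 = 176/9
Then substitute into demand:
Q* = 195 - 5 * 176/9 = 875/9

875/9


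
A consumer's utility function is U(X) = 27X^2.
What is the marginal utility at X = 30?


MU = dU/dX = 27*2*X^(2-1)
MU = 54*X^1
At X = 30:
MU = 54 * 30^1
MU = 54 * 30 = 1620

1620


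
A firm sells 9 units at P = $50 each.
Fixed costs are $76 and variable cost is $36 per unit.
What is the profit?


Total Revenue = P * Q = 50 * 9 = $450
Total Cost = FC + VC*Q = 76 + 36*9 = $400
Profit = TR - TC = 450 - 400 = $50

$50


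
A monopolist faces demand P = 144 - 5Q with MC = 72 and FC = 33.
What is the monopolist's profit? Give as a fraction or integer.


MR = MC: 144 - 10Q = 72
Q* = 36/5
P* = 144 - 5*36/5 = 108
Profit = (P* - MC)*Q* - FC
= (108 - 72)*36/5 - 33
= 36*36/5 - 33
= 1296/5 - 33 = 1131/5

1131/5


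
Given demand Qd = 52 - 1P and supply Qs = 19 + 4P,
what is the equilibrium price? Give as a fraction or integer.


At equilibrium, Qd = Qs.
52 - 1P = 19 + 4P
52 - 19 = 1P + 4P
33 = 5P
P* = 33/5 = 33/5

33/5


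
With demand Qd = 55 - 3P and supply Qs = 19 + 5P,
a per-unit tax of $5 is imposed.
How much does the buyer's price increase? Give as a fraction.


With a per-unit tax, the buyer's price increase depends on relative slopes.
Supply slope: d = 5, Demand slope: b = 3
Buyer's price increase = d * tax / (b + d)
= 5 * 5 / (3 + 5)
= 25 / 8 = 25/8

25/8


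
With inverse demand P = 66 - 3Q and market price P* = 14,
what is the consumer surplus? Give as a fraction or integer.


Maximum willingness to pay (at Q=0): P_max = 66
Quantity demanded at P* = 14:
Q* = (66 - 14)/3 = 52/3
CS = (1/2) * Q* * (P_max - P*)
CS = (1/2) * 52/3 * (66 - 14)
CS = (1/2) * 52/3 * 52 = 1352/3

1352/3


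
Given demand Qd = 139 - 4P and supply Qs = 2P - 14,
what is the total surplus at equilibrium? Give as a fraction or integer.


Find equilibrium: 139 - 4P = 2P - 14
139 + 14 = 6P
P* = 153/6 = 51/2
Q* = 2*51/2 - 14 = 37
Inverse demand: P = 139/4 - Q/4, so P_max = 139/4
Inverse supply: P = 7 + Q/2, so P_min = 7
CS = (1/2) * 37 * (139/4 - 51/2) = 1369/8
PS = (1/2) * 37 * (51/2 - 7) = 1369/4
TS = CS + PS = 1369/8 + 1369/4 = 4107/8

4107/8


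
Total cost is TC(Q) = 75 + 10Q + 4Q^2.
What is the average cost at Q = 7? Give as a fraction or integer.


TC(7) = 75 + 10*7 + 4*7^2
TC(7) = 75 + 70 + 196 = 341
AC = TC/Q = 341/7 = 341/7

341/7


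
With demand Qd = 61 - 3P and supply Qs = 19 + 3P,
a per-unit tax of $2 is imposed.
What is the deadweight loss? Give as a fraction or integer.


Pre-tax equilibrium quantity: Q* = 40
Post-tax equilibrium quantity: Q_tax = 37
Reduction in quantity: Q* - Q_tax = 3
DWL = (1/2) * tax * (Q* - Q_tax)
DWL = (1/2) * 2 * 3 = 3

3


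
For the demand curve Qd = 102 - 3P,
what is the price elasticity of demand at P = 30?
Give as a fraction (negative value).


dQ/dP = -3
At P = 30: Q = 102 - 3*30 = 12
E = (dQ/dP)(P/Q) = (-3)(30/12) = -15/2

-15/2


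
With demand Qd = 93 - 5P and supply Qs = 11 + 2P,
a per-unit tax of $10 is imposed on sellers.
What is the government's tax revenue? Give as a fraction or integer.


With tax on sellers, new supply: Qs' = 11 + 2(P - 10)
= 2P - 9
New equilibrium quantity:
Q_new = 141/7
Tax revenue = tax * Q_new = 10 * 141/7 = 1410/7

1410/7


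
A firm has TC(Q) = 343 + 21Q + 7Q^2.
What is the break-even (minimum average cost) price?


AC(Q) = 343/Q + 21 + 7Q
To minimize: dAC/dQ = -343/Q^2 + 7 = 0
Q^2 = 343/7 = 49
Q* = 7
Min AC = 343/7 + 21 + 7*7
Min AC = 49 + 21 + 49 = 119

119


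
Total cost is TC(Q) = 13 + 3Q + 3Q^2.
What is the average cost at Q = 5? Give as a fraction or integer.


TC(5) = 13 + 3*5 + 3*5^2
TC(5) = 13 + 15 + 75 = 103
AC = TC/Q = 103/5 = 103/5

103/5


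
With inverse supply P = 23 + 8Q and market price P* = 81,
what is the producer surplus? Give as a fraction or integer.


Minimum supply price (at Q=0): P_min = 23
Quantity supplied at P* = 81:
Q* = (81 - 23)/8 = 29/4
PS = (1/2) * Q* * (P* - P_min)
PS = (1/2) * 29/4 * (81 - 23)
PS = (1/2) * 29/4 * 58 = 841/4

841/4


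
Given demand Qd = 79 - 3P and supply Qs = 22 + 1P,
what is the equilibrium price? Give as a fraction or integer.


At equilibrium, Qd = Qs.
79 - 3P = 22 + 1P
79 - 22 = 3P + 1P
57 = 4P
P* = 57/4 = 57/4

57/4


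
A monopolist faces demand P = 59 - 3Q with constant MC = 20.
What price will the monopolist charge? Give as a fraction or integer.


MR = 59 - 6Q
Set MR = MC: 59 - 6Q = 20
Q* = 13/2
Substitute into demand:
P* = 59 - 3*13/2 = 79/2

79/2


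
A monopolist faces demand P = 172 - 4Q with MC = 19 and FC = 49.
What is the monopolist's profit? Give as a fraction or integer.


MR = MC: 172 - 8Q = 19
Q* = 153/8
P* = 172 - 4*153/8 = 191/2
Profit = (P* - MC)*Q* - FC
= (191/2 - 19)*153/8 - 49
= 153/2*153/8 - 49
= 23409/16 - 49 = 22625/16

22625/16


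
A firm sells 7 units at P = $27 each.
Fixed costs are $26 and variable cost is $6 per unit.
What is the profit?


Total Revenue = P * Q = 27 * 7 = $189
Total Cost = FC + VC*Q = 26 + 6*7 = $68
Profit = TR - TC = 189 - 68 = $121

$121


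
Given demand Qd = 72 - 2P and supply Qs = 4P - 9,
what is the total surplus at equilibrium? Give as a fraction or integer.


Find equilibrium: 72 - 2P = 4P - 9
72 + 9 = 6P
P* = 81/6 = 27/2
Q* = 4*27/2 - 9 = 45
Inverse demand: P = 36 - Q/2, so P_max = 36
Inverse supply: P = 9/4 + Q/4, so P_min = 9/4
CS = (1/2) * 45 * (36 - 27/2) = 2025/4
PS = (1/2) * 45 * (27/2 - 9/4) = 2025/8
TS = CS + PS = 2025/4 + 2025/8 = 6075/8

6075/8


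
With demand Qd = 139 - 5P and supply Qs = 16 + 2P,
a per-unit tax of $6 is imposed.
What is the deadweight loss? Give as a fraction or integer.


Pre-tax equilibrium quantity: Q* = 358/7
Post-tax equilibrium quantity: Q_tax = 298/7
Reduction in quantity: Q* - Q_tax = 60/7
DWL = (1/2) * tax * (Q* - Q_tax)
DWL = (1/2) * 6 * 60/7 = 180/7

180/7


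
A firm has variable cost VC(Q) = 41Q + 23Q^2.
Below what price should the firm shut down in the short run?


AVC(Q) = VC(Q)/Q = 41 + 23Q
AVC is increasing in Q, so minimum AVC is at Q -> 0+.
Min AVC = 41
The firm should shut down if P < 41.

41


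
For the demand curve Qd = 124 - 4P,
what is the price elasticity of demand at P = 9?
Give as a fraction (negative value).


dQ/dP = -4
At P = 9: Q = 124 - 4*9 = 88
E = (dQ/dP)(P/Q) = (-4)(9/88) = -9/22

-9/22


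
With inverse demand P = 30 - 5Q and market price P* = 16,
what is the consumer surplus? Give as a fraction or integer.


Maximum willingness to pay (at Q=0): P_max = 30
Quantity demanded at P* = 16:
Q* = (30 - 16)/5 = 14/5
CS = (1/2) * Q* * (P_max - P*)
CS = (1/2) * 14/5 * (30 - 16)
CS = (1/2) * 14/5 * 14 = 98/5

98/5


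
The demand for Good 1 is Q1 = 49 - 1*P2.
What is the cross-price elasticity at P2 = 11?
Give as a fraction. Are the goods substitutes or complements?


dQ1/dP2 = -1
At P2 = 11: Q1 = 49 - 1*11 = 38
Exy = (dQ1/dP2)(P2/Q1) = -1 * 11 / 38 = -11/38
Since Exy < 0, the goods are complements.

-11/38 (complements)


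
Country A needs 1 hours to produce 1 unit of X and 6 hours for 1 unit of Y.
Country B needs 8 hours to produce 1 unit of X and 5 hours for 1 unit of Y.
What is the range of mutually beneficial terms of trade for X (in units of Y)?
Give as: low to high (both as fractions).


Opportunity cost of X for Country A = hours_X / hours_Y = 1/6 = 1/6 units of Y
Opportunity cost of X for Country B = hours_X / hours_Y = 8/5 = 8/5 units of Y
Terms of trade must be between the two opportunity costs.
Range: 1/6 to 8/5

1/6 to 8/5


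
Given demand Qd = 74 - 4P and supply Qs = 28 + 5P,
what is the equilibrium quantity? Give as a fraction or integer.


First find equilibrium price:
74 - 4P = 28 + 5P
P* = 46/9 = 46/9
Then substitute into demand:
Q* = 74 - 4 * 46/9 = 482/9

482/9


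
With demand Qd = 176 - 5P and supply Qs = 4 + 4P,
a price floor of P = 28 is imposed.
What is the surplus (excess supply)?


At P = 28:
Qd = 176 - 5*28 = 36
Qs = 4 + 4*28 = 116
Surplus = Qs - Qd = 116 - 36 = 80

80


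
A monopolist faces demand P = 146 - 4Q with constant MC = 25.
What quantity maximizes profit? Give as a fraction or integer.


TR = P*Q = (146 - 4Q)Q = 146Q - 4Q^2
MR = dTR/dQ = 146 - 8Q
Set MR = MC:
146 - 8Q = 25
121 = 8Q
Q* = 121/8 = 121/8

121/8


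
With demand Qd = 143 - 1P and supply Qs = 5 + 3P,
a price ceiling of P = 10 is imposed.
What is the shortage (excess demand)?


At P = 10:
Qd = 143 - 1*10 = 133
Qs = 5 + 3*10 = 35
Shortage = Qd - Qs = 133 - 35 = 98

98


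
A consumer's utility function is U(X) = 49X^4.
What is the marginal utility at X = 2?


MU = dU/dX = 49*4*X^(4-1)
MU = 196*X^3
At X = 2:
MU = 196 * 2^3
MU = 196 * 8 = 1568

1568


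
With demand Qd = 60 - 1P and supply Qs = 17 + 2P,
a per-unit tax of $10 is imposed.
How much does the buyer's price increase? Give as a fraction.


With a per-unit tax, the buyer's price increase depends on relative slopes.
Supply slope: d = 2, Demand slope: b = 1
Buyer's price increase = d * tax / (b + d)
= 2 * 10 / (1 + 2)
= 20 / 3 = 20/3

20/3


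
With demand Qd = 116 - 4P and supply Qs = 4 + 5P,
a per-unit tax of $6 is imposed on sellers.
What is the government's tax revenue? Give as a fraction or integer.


With tax on sellers, new supply: Qs' = 4 + 5(P - 6)
= 5P - 26
New equilibrium quantity:
Q_new = 476/9
Tax revenue = tax * Q_new = 6 * 476/9 = 952/3

952/3


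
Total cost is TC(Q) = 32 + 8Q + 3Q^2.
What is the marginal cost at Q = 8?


MC = dTC/dQ = 8 + 2*3*Q
At Q = 8:
MC = 8 + 6*8
MC = 8 + 48 = 56

56


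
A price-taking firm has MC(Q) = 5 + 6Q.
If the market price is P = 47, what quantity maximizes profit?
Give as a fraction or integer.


In perfect competition, profit is maximized where P = MC.
47 = 5 + 6Q
42 = 6Q
Q* = 42/6 = 7

7


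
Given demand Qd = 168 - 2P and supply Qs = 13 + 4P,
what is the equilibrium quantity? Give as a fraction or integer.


First find equilibrium price:
168 - 2P = 13 + 4P
P* = 155/6 = 155/6
Then substitute into demand:
Q* = 168 - 2 * 155/6 = 349/3

349/3


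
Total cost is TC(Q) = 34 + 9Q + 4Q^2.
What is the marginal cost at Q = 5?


MC = dTC/dQ = 9 + 2*4*Q
At Q = 5:
MC = 9 + 8*5
MC = 9 + 40 = 49

49


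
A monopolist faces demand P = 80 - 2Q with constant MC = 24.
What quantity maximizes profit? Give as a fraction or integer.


TR = P*Q = (80 - 2Q)Q = 80Q - 2Q^2
MR = dTR/dQ = 80 - 4Q
Set MR = MC:
80 - 4Q = 24
56 = 4Q
Q* = 56/4 = 14

14


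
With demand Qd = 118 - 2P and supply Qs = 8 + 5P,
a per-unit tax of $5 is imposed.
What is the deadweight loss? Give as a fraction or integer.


Pre-tax equilibrium quantity: Q* = 606/7
Post-tax equilibrium quantity: Q_tax = 556/7
Reduction in quantity: Q* - Q_tax = 50/7
DWL = (1/2) * tax * (Q* - Q_tax)
DWL = (1/2) * 5 * 50/7 = 125/7

125/7


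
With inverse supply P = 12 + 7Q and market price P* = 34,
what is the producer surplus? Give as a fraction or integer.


Minimum supply price (at Q=0): P_min = 12
Quantity supplied at P* = 34:
Q* = (34 - 12)/7 = 22/7
PS = (1/2) * Q* * (P* - P_min)
PS = (1/2) * 22/7 * (34 - 12)
PS = (1/2) * 22/7 * 22 = 242/7

242/7


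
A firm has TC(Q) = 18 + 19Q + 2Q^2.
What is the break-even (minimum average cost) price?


AC(Q) = 18/Q + 19 + 2Q
To minimize: dAC/dQ = -18/Q^2 + 2 = 0
Q^2 = 18/2 = 9
Q* = 3
Min AC = 18/3 + 19 + 2*3
Min AC = 6 + 19 + 6 = 31

31


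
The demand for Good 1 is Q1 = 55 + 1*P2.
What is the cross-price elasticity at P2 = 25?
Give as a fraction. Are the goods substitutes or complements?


dQ1/dP2 = 1
At P2 = 25: Q1 = 55 + 1*25 = 80
Exy = (dQ1/dP2)(P2/Q1) = 1 * 25 / 80 = 5/16
Since Exy > 0, the goods are substitutes.

5/16 (substitutes)


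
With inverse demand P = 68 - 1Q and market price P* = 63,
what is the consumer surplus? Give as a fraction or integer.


Maximum willingness to pay (at Q=0): P_max = 68
Quantity demanded at P* = 63:
Q* = (68 - 63)/1 = 5
CS = (1/2) * Q* * (P_max - P*)
CS = (1/2) * 5 * (68 - 63)
CS = (1/2) * 5 * 5 = 25/2

25/2


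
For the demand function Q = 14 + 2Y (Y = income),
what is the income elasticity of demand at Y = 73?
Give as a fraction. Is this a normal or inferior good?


dQ/dY = 2
At Y = 73: Q = 14 + 2*73 = 160
Ey = (dQ/dY)(Y/Q) = 2 * 73 / 160 = 73/80
Since Ey > 0, this is a normal good.

73/80 (normal good)


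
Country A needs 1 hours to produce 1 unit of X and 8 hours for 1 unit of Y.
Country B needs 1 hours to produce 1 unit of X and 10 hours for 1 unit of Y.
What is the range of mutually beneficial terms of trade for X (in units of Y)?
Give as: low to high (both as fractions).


Opportunity cost of X for Country A = hours_X / hours_Y = 1/8 = 1/8 units of Y
Opportunity cost of X for Country B = hours_X / hours_Y = 1/10 = 1/10 units of Y
Terms of trade must be between the two opportunity costs.
Range: 1/10 to 1/8

1/10 to 1/8


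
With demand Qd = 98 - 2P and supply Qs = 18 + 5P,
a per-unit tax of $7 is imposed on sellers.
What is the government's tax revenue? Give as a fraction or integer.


With tax on sellers, new supply: Qs' = 18 + 5(P - 7)
= 5P - 17
New equilibrium quantity:
Q_new = 456/7
Tax revenue = tax * Q_new = 7 * 456/7 = 456

456


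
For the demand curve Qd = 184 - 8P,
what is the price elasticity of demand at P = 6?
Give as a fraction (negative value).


dQ/dP = -8
At P = 6: Q = 184 - 8*6 = 136
E = (dQ/dP)(P/Q) = (-8)(6/136) = -6/17

-6/17


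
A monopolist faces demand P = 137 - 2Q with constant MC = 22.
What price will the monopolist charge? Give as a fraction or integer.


MR = 137 - 4Q
Set MR = MC: 137 - 4Q = 22
Q* = 115/4
Substitute into demand:
P* = 137 - 2*115/4 = 159/2

159/2


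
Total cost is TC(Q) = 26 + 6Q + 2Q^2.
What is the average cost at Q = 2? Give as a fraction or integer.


TC(2) = 26 + 6*2 + 2*2^2
TC(2) = 26 + 12 + 8 = 46
AC = TC/Q = 46/2 = 23

23


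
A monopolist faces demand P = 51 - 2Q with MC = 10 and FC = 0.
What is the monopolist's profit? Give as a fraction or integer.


MR = MC: 51 - 4Q = 10
Q* = 41/4
P* = 51 - 2*41/4 = 61/2
Profit = (P* - MC)*Q* - FC
= (61/2 - 10)*41/4 - 0
= 41/2*41/4 - 0
= 1681/8 - 0 = 1681/8

1681/8


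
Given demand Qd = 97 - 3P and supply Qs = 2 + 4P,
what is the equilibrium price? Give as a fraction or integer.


At equilibrium, Qd = Qs.
97 - 3P = 2 + 4P
97 - 2 = 3P + 4P
95 = 7P
P* = 95/7 = 95/7

95/7


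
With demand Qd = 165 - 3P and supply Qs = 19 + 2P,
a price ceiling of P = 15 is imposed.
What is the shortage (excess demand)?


At P = 15:
Qd = 165 - 3*15 = 120
Qs = 19 + 2*15 = 49
Shortage = Qd - Qs = 120 - 49 = 71

71


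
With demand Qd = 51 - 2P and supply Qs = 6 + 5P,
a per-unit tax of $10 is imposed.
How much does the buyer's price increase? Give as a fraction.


With a per-unit tax, the buyer's price increase depends on relative slopes.
Supply slope: d = 5, Demand slope: b = 2
Buyer's price increase = d * tax / (b + d)
= 5 * 10 / (2 + 5)
= 50 / 7 = 50/7

50/7


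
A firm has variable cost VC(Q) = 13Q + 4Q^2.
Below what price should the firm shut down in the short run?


AVC(Q) = VC(Q)/Q = 13 + 4Q
AVC is increasing in Q, so minimum AVC is at Q -> 0+.
Min AVC = 13
The firm should shut down if P < 13.

13


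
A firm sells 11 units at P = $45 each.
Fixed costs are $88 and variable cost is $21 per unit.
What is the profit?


Total Revenue = P * Q = 45 * 11 = $495
Total Cost = FC + VC*Q = 88 + 21*11 = $319
Profit = TR - TC = 495 - 319 = $176

$176


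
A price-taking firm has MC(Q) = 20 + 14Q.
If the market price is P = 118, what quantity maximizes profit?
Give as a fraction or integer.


In perfect competition, profit is maximized where P = MC.
118 = 20 + 14Q
98 = 14Q
Q* = 98/14 = 7

7


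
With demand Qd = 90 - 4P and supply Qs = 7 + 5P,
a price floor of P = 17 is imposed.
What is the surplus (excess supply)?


At P = 17:
Qd = 90 - 4*17 = 22
Qs = 7 + 5*17 = 92
Surplus = Qs - Qd = 92 - 22 = 70

70


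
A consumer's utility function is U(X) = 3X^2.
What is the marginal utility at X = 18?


MU = dU/dX = 3*2*X^(2-1)
MU = 6*X^1
At X = 18:
MU = 6 * 18^1
MU = 6 * 18 = 108

108


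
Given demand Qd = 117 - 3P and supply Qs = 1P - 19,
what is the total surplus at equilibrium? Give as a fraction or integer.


Find equilibrium: 117 - 3P = 1P - 19
117 + 19 = 4P
P* = 136/4 = 34
Q* = 1*34 - 19 = 15
Inverse demand: P = 39 - Q/3, so P_max = 39
Inverse supply: P = 19 + Q/1, so P_min = 19
CS = (1/2) * 15 * (39 - 34) = 75/2
PS = (1/2) * 15 * (34 - 19) = 225/2
TS = CS + PS = 75/2 + 225/2 = 150

150


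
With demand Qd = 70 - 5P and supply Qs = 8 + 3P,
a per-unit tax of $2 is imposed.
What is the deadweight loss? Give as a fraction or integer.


Pre-tax equilibrium quantity: Q* = 125/4
Post-tax equilibrium quantity: Q_tax = 55/2
Reduction in quantity: Q* - Q_tax = 15/4
DWL = (1/2) * tax * (Q* - Q_tax)
DWL = (1/2) * 2 * 15/4 = 15/4

15/4


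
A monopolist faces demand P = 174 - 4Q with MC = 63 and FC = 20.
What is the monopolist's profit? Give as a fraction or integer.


MR = MC: 174 - 8Q = 63
Q* = 111/8
P* = 174 - 4*111/8 = 237/2
Profit = (P* - MC)*Q* - FC
= (237/2 - 63)*111/8 - 20
= 111/2*111/8 - 20
= 12321/16 - 20 = 12001/16

12001/16


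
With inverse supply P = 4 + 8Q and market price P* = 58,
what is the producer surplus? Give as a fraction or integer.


Minimum supply price (at Q=0): P_min = 4
Quantity supplied at P* = 58:
Q* = (58 - 4)/8 = 27/4
PS = (1/2) * Q* * (P* - P_min)
PS = (1/2) * 27/4 * (58 - 4)
PS = (1/2) * 27/4 * 54 = 729/4

729/4


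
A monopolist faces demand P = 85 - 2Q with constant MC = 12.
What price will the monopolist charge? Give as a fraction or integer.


MR = 85 - 4Q
Set MR = MC: 85 - 4Q = 12
Q* = 73/4
Substitute into demand:
P* = 85 - 2*73/4 = 97/2

97/2


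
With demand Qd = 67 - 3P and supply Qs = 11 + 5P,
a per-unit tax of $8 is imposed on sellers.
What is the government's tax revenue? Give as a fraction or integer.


With tax on sellers, new supply: Qs' = 11 + 5(P - 8)
= 5P - 29
New equilibrium quantity:
Q_new = 31
Tax revenue = tax * Q_new = 8 * 31 = 248

248


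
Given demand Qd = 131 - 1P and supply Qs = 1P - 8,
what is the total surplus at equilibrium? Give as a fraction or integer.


Find equilibrium: 131 - 1P = 1P - 8
131 + 8 = 2P
P* = 139/2 = 139/2
Q* = 1*139/2 - 8 = 123/2
Inverse demand: P = 131 - Q/1, so P_max = 131
Inverse supply: P = 8 + Q/1, so P_min = 8
CS = (1/2) * 123/2 * (131 - 139/2) = 15129/8
PS = (1/2) * 123/2 * (139/2 - 8) = 15129/8
TS = CS + PS = 15129/8 + 15129/8 = 15129/4

15129/4


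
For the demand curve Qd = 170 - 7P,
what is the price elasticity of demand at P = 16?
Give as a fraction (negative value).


dQ/dP = -7
At P = 16: Q = 170 - 7*16 = 58
E = (dQ/dP)(P/Q) = (-7)(16/58) = -56/29

-56/29


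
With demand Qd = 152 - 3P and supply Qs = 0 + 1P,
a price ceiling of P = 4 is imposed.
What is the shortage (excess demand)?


At P = 4:
Qd = 152 - 3*4 = 140
Qs = 0 + 1*4 = 4
Shortage = Qd - Qs = 140 - 4 = 136

136


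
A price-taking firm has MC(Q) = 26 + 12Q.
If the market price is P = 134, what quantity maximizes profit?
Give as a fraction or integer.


In perfect competition, profit is maximized where P = MC.
134 = 26 + 12Q
108 = 12Q
Q* = 108/12 = 9

9


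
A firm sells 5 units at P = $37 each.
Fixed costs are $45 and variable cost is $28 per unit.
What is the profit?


Total Revenue = P * Q = 37 * 5 = $185
Total Cost = FC + VC*Q = 45 + 28*5 = $185
Profit = TR - TC = 185 - 185 = $0

$0


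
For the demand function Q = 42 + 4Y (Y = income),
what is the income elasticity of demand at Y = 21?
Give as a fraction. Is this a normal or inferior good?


dQ/dY = 4
At Y = 21: Q = 42 + 4*21 = 126
Ey = (dQ/dY)(Y/Q) = 4 * 21 / 126 = 2/3
Since Ey > 0, this is a normal good.

2/3 (normal good)


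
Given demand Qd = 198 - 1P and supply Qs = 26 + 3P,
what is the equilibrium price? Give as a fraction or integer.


At equilibrium, Qd = Qs.
198 - 1P = 26 + 3P
198 - 26 = 1P + 3P
172 = 4P
P* = 172/4 = 43

43


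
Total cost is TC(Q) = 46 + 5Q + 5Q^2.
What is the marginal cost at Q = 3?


MC = dTC/dQ = 5 + 2*5*Q
At Q = 3:
MC = 5 + 10*3
MC = 5 + 30 = 35

35


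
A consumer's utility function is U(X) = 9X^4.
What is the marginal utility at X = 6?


MU = dU/dX = 9*4*X^(4-1)
MU = 36*X^3
At X = 6:
MU = 36 * 6^3
MU = 36 * 216 = 7776

7776


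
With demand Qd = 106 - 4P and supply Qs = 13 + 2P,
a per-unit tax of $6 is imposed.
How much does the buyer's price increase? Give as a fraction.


With a per-unit tax, the buyer's price increase depends on relative slopes.
Supply slope: d = 2, Demand slope: b = 4
Buyer's price increase = d * tax / (b + d)
= 2 * 6 / (4 + 2)
= 12 / 6 = 2

2
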